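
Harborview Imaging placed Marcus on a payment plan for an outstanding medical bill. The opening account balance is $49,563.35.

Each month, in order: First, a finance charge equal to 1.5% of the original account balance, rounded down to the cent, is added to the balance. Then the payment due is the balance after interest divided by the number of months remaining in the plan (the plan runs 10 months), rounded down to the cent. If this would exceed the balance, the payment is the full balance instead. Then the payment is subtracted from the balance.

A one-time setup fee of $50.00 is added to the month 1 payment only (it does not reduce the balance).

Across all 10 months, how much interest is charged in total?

$7,434.50

Month 1: $49,563.35 +$743.45 interest = $50,306.80; pay $5,030.68 (+ $50.00 fee) → $45,276.12
Month 2: $45,276.12 +$743.45 interest = $46,019.57; pay $5,113.28 → $40,906.29
Month 3: $40,906.29 +$743.45 interest = $41,649.74; pay $5,206.21 → $36,443.53
Month 4: $36,443.53 +$743.45 interest = $37,186.98; pay $5,312.42 → $31,874.56
Month 5: $31,874.56 +$743.45 interest = $32,618.01; pay $5,436.33 → $27,181.68
Month 6: $27,181.68 +$743.45 interest = $27,925.13; pay $5,585.02 → $22,340.11
Month 7: $22,340.11 +$743.45 interest = $23,083.56; pay $5,770.89 → $17,312.67
Month 8: $17,312.67 +$743.45 interest = $18,056.12; pay $6,018.70 → $12,037.42
Month 9: $12,037.42 +$743.45 interest = $12,780.87; pay $6,390.43 → $6,390.44
Month 10: $6,390.44 +$743.45 interest = $7,133.89; pay $7,133.89 → $0.00
Total interest: $743.45 + $743.45 + $743.45 + $743.45 + $743.45 + $743.45 + $743.45 + $743.45 + $743.45 + $743.45 = $7,434.50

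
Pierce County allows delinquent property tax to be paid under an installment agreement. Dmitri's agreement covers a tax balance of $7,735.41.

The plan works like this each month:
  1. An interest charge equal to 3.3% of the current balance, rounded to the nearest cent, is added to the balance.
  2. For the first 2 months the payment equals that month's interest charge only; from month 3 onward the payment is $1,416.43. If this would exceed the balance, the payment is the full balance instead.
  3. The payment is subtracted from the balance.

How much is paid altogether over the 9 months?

Month 1: opening $7,735.41; interest $255.27 → $7,990.68; payment $255.27; balance $7,735.41
Month 2: opening $7,735.41; interest $255.27 → $7,990.68; payment $255.27; balance $7,735.41
Month 3: opening $7,735.41; interest $255.27 → $7,990.68; payment $1,416.43; balance $6,574.25
Month 4: opening $6,574.25; interest $216.95 → $6,791.20; payment $1,416.43; balance $5,374.77
Month 5: opening $5,374.77; interest $177.37 → $5,552.14; payment $1,416.43; balance $4,135.71
Month 6: opening $4,135.71; interest $136.48 → $4,272.19; payment $1,416.43; balance $2,855.76
Month 7: opening $2,855.76; interest $94.24 → $2,950.00; payment $1,416.43; balance $1,533.57
Month 8: opening $1,533.57; interest $50.61 → $1,584.18; payment $1,416.43; balance $167.75
Month 9: opening $167.75; interest $5.54 → $173.29; payment $173.29; balance $0.00
Total paid: $9,182.41

$9,182.41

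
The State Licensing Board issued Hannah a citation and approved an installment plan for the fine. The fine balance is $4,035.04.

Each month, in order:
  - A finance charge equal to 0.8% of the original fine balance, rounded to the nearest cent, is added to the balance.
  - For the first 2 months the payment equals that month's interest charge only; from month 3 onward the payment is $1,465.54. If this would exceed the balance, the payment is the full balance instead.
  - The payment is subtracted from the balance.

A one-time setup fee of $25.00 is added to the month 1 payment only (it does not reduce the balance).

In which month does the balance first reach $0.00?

Month 1: $4,035.04 +$32.28 interest = $4,067.32; pay $32.28 (+ $25.00 fee) → $4,035.04
Month 2: $4,035.04 +$32.28 interest = $4,067.32; pay $32.28 → $4,035.04
Month 3: $4,035.04 +$32.28 interest = $4,067.32; pay $1,465.54 → $2,601.78
Month 4: $2,601.78 +$32.28 interest = $2,634.06; pay $1,465.54 → $1,168.52
Month 5: $1,168.52 +$32.28 interest = $1,200.80; pay $1,200.80 → $0.00
Balance reaches $0.00 in month 5.

5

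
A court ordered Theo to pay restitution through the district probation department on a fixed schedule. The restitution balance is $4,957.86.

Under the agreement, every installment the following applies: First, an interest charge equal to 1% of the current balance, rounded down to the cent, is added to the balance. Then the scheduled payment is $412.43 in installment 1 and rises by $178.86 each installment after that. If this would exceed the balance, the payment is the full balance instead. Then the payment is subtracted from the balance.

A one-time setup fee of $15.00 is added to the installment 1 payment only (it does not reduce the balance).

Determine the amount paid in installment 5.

Installment 1: opening $4,957.86; interest $49.57 → $5,007.43; payment $412.43 (+ $15.00 fee); balance $4,595.00
Installment 2: opening $4,595.00; interest $45.95 → $4,640.95; payment $591.29; balance $4,049.66
Installment 3: opening $4,049.66; interest $40.49 → $4,090.15; payment $770.15; balance $3,320.00
Installment 4: opening $3,320.00; interest $33.20 → $3,353.20; payment $949.01; balance $2,404.19
Installment 5: opening $2,404.19; interest $24.04 → $2,428.23; payment $1,127.87; balance $1,300.36

$1,127.87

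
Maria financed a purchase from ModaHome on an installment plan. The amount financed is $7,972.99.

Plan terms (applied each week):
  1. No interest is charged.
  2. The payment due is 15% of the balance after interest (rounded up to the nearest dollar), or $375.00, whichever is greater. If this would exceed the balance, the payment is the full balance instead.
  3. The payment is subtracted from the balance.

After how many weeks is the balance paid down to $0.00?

14

Week 1: opening $7,972.99; payment $1,196.00; balance $6,776.99
Week 2: opening $6,776.99; payment $1,017.00; balance $5,759.99
Week 3: opening $5,759.99; payment $864.00; balance $4,895.99
Week 4: opening $4,895.99; payment $735.00; balance $4,160.99
Week 5: opening $4,160.99; payment $625.00; balance $3,535.99
Week 6: opening $3,535.99; payment $531.00; balance $3,004.99
Week 7: opening $3,004.99; payment $451.00; balance $2,553.99
Week 8: opening $2,553.99; payment $384.00; balance $2,169.99
Week 9: opening $2,169.99; payment $375.00; balance $1,794.99
Week 10: opening $1,794.99; payment $375.00; balance $1,419.99
Week 11: opening $1,419.99; payment $375.00; balance $1,044.99
Week 12: opening $1,044.99; payment $375.00; balance $669.99
Week 13: opening $669.99; payment $375.00; balance $294.99
Week 14: opening $294.99; payment $294.99; balance $0.00
Balance reaches $0.00 in week 14.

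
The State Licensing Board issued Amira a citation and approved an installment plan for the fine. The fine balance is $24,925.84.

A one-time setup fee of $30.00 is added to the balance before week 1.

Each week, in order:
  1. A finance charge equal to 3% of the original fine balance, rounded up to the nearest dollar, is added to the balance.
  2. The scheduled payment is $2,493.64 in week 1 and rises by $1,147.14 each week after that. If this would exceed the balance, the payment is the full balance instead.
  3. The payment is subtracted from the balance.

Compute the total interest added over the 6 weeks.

$4,488.00

# | Opening | Interest | Payment | End bal
1 | $24,955.84 | $748.00 | $2,493.64 | $23,210.20
2 | $23,210.20 | $748.00 | $3,640.78 | $20,317.42
3 | $20,317.42 | $748.00 | $4,787.92 | $16,277.50
4 | $16,277.50 | $748.00 | $5,935.06 | $11,090.44
5 | $11,090.44 | $748.00 | $7,082.20 | $4,756.24
6 | $4,756.24 | $748.00 | $5,504.24 | $0.00
Total interest: $748.00 + $748.00 + $748.00 + $748.00 + $748.00 + $748.00 = $4,488.00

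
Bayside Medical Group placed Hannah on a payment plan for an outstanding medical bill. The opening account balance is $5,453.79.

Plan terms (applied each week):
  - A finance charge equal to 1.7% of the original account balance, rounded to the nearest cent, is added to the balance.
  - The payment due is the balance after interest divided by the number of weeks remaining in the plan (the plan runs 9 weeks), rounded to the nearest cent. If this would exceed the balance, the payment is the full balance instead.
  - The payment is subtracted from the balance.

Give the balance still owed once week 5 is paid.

Week 1: opening $5,453.79; interest $92.71 → $5,546.50; payment $616.28; balance $4,930.22
Week 2: opening $4,930.22; interest $92.71 → $5,022.93; payment $627.87; balance $4,395.06
Week 3: opening $4,395.06; interest $92.71 → $4,487.77; payment $641.11; balance $3,846.66
Week 4: opening $3,846.66; interest $92.71 → $3,939.37; payment $656.56; balance $3,282.81
Week 5: opening $3,282.81; interest $92.71 → $3,375.52; payment $675.10; balance $2,700.42

$2,700.42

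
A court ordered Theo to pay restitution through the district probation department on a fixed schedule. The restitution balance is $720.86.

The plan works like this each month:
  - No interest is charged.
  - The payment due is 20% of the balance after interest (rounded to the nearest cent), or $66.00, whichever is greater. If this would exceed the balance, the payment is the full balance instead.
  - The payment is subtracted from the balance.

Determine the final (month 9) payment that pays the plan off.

$31.26

Month 1: opening $720.86; payment $144.17; balance $576.69
Month 2: opening $576.69; payment $115.34; balance $461.35
Month 3: opening $461.35; payment $92.27; balance $369.08
Month 4: opening $369.08; payment $73.82; balance $295.26
Month 5: opening $295.26; payment $66.00; balance $229.26
Month 6: opening $229.26; payment $66.00; balance $163.26
Month 7: opening $163.26; payment $66.00; balance $97.26
Month 8: opening $97.26; payment $66.00; balance $31.26
Month 9: opening $31.26; payment $31.26; balance $0.00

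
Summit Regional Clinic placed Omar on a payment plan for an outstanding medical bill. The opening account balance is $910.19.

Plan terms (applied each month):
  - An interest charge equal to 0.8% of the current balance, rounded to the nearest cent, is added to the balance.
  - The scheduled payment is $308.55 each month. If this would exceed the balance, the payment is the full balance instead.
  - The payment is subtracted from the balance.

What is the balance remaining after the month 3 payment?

# | Opening | Interest | Payment | End bal
1 | $910.19 | $7.28 | $308.55 | $608.92
2 | $608.92 | $4.87 | $308.55 | $305.24
3 | $305.24 | $2.44 | $307.68 | $0.00

$0.00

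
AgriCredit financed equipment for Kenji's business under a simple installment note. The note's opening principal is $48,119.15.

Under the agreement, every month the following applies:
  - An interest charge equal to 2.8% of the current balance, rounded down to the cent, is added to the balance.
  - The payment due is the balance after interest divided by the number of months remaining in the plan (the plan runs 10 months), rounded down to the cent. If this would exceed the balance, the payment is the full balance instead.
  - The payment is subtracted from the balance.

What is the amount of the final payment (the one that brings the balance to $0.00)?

Month 1: $48,119.15 +$1,347.33 interest = $49,466.48; pay $4,946.64 → $44,519.84
Month 2: $44,519.84 +$1,246.55 interest = $45,766.39; pay $5,085.15 → $40,681.24
Month 3: $40,681.24 +$1,139.07 interest = $41,820.31; pay $5,227.53 → $36,592.78
Month 4: $36,592.78 +$1,024.59 interest = $37,617.37; pay $5,373.91 → $32,243.46
Month 5: $32,243.46 +$902.81 interest = $33,146.27; pay $5,524.37 → $27,621.90
Month 6: $27,621.90 +$773.41 interest = $28,395.31; pay $5,679.06 → $22,716.25
Month 7: $22,716.25 +$636.05 interest = $23,352.30; pay $5,838.07 → $17,514.23
Month 8: $17,514.23 +$490.39 interest = $18,004.62; pay $6,001.54 → $12,003.08
Month 9: $12,003.08 +$336.08 interest = $12,339.16; pay $6,169.58 → $6,169.58
Month 10: $6,169.58 +$172.74 interest = $6,342.32; pay $6,342.32 → $0.00

$6,342.32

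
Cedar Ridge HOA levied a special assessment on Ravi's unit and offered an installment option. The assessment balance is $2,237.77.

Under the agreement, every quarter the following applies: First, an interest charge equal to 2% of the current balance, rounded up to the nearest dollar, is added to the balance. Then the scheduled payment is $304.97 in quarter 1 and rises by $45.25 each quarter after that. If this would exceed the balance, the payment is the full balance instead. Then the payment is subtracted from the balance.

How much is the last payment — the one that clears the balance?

Quarter 1: opening $2,237.77; interest $45.00 → $2,282.77; payment $304.97; balance $1,977.80
Quarter 2: opening $1,977.80; interest $40.00 → $2,017.80; payment $350.22; balance $1,667.58
Quarter 3: opening $1,667.58; interest $34.00 → $1,701.58; payment $395.47; balance $1,306.11
Quarter 4: opening $1,306.11; interest $27.00 → $1,333.11; payment $440.72; balance $892.39
Quarter 5: opening $892.39; interest $18.00 → $910.39; payment $485.97; balance $424.42
Quarter 6: opening $424.42; interest $9.00 → $433.42; payment $433.42; balance $0.00

$433.42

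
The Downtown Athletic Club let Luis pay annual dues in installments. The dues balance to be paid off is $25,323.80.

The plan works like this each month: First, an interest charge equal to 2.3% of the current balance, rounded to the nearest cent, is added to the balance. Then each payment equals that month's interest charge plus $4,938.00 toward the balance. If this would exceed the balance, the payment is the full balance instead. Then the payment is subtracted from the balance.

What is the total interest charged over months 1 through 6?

Month 1: $25,323.80 +$582.45 interest = $25,906.25; pay $5,520.45 → $20,385.80
Month 2: $20,385.80 +$468.87 interest = $20,854.67; pay $5,406.87 → $15,447.80
Month 3: $15,447.80 +$355.30 interest = $15,803.10; pay $5,293.30 → $10,509.80
Month 4: $10,509.80 +$241.73 interest = $10,751.53; pay $5,179.73 → $5,571.80
Month 5: $5,571.80 +$128.15 interest = $5,699.95; pay $5,066.15 → $633.80
Month 6: $633.80 +$14.58 interest = $648.38; pay $648.38 → $0.00
Total interest: $582.45 + $468.87 + $355.30 + $241.73 + $128.15 + $14.58 = $1,791.08

$1,791.08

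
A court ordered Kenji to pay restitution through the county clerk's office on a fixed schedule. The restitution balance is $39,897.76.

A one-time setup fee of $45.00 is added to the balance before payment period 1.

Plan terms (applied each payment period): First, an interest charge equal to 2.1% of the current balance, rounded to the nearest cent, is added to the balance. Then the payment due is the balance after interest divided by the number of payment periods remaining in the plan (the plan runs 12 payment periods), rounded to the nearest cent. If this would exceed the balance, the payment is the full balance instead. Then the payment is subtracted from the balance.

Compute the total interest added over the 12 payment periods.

$5,894.90

Payment period 1: opening $39,942.76; interest $838.80 → $40,781.56; payment $3,398.46; balance $37,383.10
Payment period 2: opening $37,383.10; interest $785.05 → $38,168.15; payment $3,469.83; balance $34,698.32
Payment period 3: opening $34,698.32; interest $728.66 → $35,426.98; payment $3,542.70; balance $31,884.28
Payment period 4: opening $31,884.28; interest $669.57 → $32,553.85; payment $3,617.09; balance $28,936.76
Payment period 5: opening $28,936.76; interest $607.67 → $29,544.43; payment $3,693.05; balance $25,851.38
Payment period 6: opening $25,851.38; interest $542.88 → $26,394.26; payment $3,770.61; balance $22,623.65
Payment period 7: opening $22,623.65; interest $475.10 → $23,098.75; payment $3,849.79; balance $19,248.96
Payment period 8: opening $19,248.96; interest $404.23 → $19,653.19; payment $3,930.64; balance $15,722.55
Payment period 9: opening $15,722.55; interest $330.17 → $16,052.72; payment $4,013.18; balance $12,039.54
Payment period 10: opening $12,039.54; interest $252.83 → $12,292.37; payment $4,097.46; balance $8,194.91
Payment period 11: opening $8,194.91; interest $172.09 → $8,367.00; payment $4,183.50; balance $4,183.50
Payment period 12: opening $4,183.50; interest $87.85 → $4,271.35; payment $4,271.35; balance $0.00
Total interest: $838.80 + $785.05 + $728.66 + $669.57 + $607.67 + $542.88 + $475.10 + $404.23 + $330.17 + $252.83 + $172.09 + $87.85 = $5,894.90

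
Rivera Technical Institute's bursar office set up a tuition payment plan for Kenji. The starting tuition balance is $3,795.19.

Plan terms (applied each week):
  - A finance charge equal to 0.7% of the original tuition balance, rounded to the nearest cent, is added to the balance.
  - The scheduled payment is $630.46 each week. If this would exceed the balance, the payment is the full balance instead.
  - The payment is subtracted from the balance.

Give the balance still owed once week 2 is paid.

Week 1: opening $3,795.19; interest $26.57 → $3,821.76; payment $630.46; balance $3,191.30
Week 2: opening $3,191.30; interest $26.57 → $3,217.87; payment $630.46; balance $2,587.41

$2,587.41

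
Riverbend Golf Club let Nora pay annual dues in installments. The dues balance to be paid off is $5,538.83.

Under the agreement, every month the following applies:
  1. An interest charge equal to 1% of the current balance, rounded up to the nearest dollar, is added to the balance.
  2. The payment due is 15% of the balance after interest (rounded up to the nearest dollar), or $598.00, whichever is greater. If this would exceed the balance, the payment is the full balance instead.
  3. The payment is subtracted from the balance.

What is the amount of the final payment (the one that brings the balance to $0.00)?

$44.83

Month 1: $5,538.83 +$56.00 interest = $5,594.83; pay $840.00 → $4,754.83
Month 2: $4,754.83 +$48.00 interest = $4,802.83; pay $721.00 → $4,081.83
Month 3: $4,081.83 +$41.00 interest = $4,122.83; pay $619.00 → $3,503.83
Month 4: $3,503.83 +$36.00 interest = $3,539.83; pay $598.00 → $2,941.83
Month 5: $2,941.83 +$30.00 interest = $2,971.83; pay $598.00 → $2,373.83
Month 6: $2,373.83 +$24.00 interest = $2,397.83; pay $598.00 → $1,799.83
Month 7: $1,799.83 +$18.00 interest = $1,817.83; pay $598.00 → $1,219.83
Month 8: $1,219.83 +$13.00 interest = $1,232.83; pay $598.00 → $634.83
Month 9: $634.83 +$7.00 interest = $641.83; pay $598.00 → $43.83
Month 10: $43.83 +$1.00 interest = $44.83; pay $44.83 → $0.00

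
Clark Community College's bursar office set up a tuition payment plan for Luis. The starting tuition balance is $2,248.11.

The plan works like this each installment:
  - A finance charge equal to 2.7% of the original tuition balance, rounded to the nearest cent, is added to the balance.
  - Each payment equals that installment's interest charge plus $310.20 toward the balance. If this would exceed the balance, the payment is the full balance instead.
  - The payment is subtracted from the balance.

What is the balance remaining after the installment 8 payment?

Installment 1: $2,248.11 +$60.70 interest = $2,308.81; pay $370.90 → $1,937.91
Installment 2: $1,937.91 +$60.70 interest = $1,998.61; pay $370.90 → $1,627.71
Installment 3: $1,627.71 +$60.70 interest = $1,688.41; pay $370.90 → $1,317.51
Installment 4: $1,317.51 +$60.70 interest = $1,378.21; pay $370.90 → $1,007.31
Installment 5: $1,007.31 +$60.70 interest = $1,068.01; pay $370.90 → $697.11
Installment 6: $697.11 +$60.70 interest = $757.81; pay $370.90 → $386.91
Installment 7: $386.91 +$60.70 interest = $447.61; pay $370.90 → $76.71
Installment 8: $76.71 +$60.70 interest = $137.41; pay $137.41 → $0.00

$0.00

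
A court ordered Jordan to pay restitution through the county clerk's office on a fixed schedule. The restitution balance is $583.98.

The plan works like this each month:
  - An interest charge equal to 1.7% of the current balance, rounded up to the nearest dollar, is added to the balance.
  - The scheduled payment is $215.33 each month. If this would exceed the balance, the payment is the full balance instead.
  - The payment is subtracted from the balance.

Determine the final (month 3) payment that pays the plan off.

$173.32

Month 1: $583.98 +$10.00 interest = $593.98; pay $215.33 → $378.65
Month 2: $378.65 +$7.00 interest = $385.65; pay $215.33 → $170.32
Month 3: $170.32 +$3.00 interest = $173.32; pay $173.32 → $0.00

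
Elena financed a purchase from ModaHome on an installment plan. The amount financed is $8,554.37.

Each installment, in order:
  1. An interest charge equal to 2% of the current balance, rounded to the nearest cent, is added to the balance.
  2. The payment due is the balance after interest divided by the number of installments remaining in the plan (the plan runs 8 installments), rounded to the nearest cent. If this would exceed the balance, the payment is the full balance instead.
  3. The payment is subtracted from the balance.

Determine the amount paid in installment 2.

$1,112.50

# | Opening | Interest | Payment | End bal
1 | $8,554.37 | $171.09 | $1,090.68 | $7,634.78
2 | $7,634.78 | $152.70 | $1,112.50 | $6,674.98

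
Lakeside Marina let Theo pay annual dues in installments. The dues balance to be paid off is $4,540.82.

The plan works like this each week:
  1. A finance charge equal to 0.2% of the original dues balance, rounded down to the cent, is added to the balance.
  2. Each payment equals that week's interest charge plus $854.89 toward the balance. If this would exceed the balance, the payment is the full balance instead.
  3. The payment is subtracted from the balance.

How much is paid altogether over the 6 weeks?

$4,595.30

Week 1: opening $4,540.82; interest $9.08 → $4,549.90; payment $863.97; balance $3,685.93
Week 2: opening $3,685.93; interest $9.08 → $3,695.01; payment $863.97; balance $2,831.04
Week 3: opening $2,831.04; interest $9.08 → $2,840.12; payment $863.97; balance $1,976.15
Week 4: opening $1,976.15; interest $9.08 → $1,985.23; payment $863.97; balance $1,121.26
Week 5: opening $1,121.26; interest $9.08 → $1,130.34; payment $863.97; balance $266.37
Week 6: opening $266.37; interest $9.08 → $275.45; payment $275.45; balance $0.00
Total paid: $4,595.30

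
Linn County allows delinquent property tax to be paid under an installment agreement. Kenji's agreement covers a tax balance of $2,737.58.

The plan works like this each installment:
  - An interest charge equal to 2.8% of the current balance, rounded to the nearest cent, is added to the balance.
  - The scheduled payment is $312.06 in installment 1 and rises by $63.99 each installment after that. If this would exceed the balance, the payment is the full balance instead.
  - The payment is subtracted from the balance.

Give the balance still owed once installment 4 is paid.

Installment 1: opening $2,737.58; interest $76.65 → $2,814.23; payment $312.06; balance $2,502.17
Installment 2: opening $2,502.17; interest $70.06 → $2,572.23; payment $376.05; balance $2,196.18
Installment 3: opening $2,196.18; interest $61.49 → $2,257.67; payment $440.04; balance $1,817.63
Installment 4: opening $1,817.63; interest $50.89 → $1,868.52; payment $504.03; balance $1,364.49

$1,364.49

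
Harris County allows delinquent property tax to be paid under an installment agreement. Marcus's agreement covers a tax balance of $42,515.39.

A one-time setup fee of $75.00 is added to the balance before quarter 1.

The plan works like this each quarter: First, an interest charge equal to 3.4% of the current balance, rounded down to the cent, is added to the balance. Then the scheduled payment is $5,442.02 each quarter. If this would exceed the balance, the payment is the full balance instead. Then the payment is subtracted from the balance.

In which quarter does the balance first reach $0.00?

10

# | Opening | Interest | Payment | End bal
1 | $42,590.39 | $1,448.07 | $5,442.02 | $38,596.44
2 | $38,596.44 | $1,312.27 | $5,442.02 | $34,466.69
3 | $34,466.69 | $1,171.86 | $5,442.02 | $30,196.53
4 | $30,196.53 | $1,026.68 | $5,442.02 | $25,781.19
5 | $25,781.19 | $876.56 | $5,442.02 | $21,215.73
6 | $21,215.73 | $721.33 | $5,442.02 | $16,495.04
7 | $16,495.04 | $560.83 | $5,442.02 | $11,613.85
8 | $11,613.85 | $394.87 | $5,442.02 | $6,566.70
9 | $6,566.70 | $223.26 | $5,442.02 | $1,347.94
10 | $1,347.94 | $45.82 | $1,393.76 | $0.00
Balance reaches $0.00 in quarter 10.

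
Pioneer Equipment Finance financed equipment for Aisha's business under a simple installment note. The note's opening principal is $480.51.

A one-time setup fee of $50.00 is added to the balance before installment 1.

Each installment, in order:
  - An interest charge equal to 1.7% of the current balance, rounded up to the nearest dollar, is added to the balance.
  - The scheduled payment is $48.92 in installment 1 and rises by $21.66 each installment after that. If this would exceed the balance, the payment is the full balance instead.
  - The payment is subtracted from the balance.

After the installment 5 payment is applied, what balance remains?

Installment 1: opening $530.51; interest $10.00 → $540.51; payment $48.92; balance $491.59
Installment 2: opening $491.59; interest $9.00 → $500.59; payment $70.58; balance $430.01
Installment 3: opening $430.01; interest $8.00 → $438.01; payment $92.24; balance $345.77
Installment 4: opening $345.77; interest $6.00 → $351.77; payment $113.90; balance $237.87
Installment 5: opening $237.87; interest $5.00 → $242.87; payment $135.56; balance $107.31

$107.31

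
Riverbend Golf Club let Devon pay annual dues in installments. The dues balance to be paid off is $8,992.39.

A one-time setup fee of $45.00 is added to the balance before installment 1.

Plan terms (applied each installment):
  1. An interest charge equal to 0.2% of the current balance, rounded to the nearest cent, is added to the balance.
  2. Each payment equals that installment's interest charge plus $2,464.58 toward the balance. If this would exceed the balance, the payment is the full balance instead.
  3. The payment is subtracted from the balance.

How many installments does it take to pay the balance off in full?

Installment 1: opening $9,037.39; interest $18.07 → $9,055.46; payment $2,482.65; balance $6,572.81
Installment 2: opening $6,572.81; interest $13.15 → $6,585.96; payment $2,477.73; balance $4,108.23
Installment 3: opening $4,108.23; interest $8.22 → $4,116.45; payment $2,472.80; balance $1,643.65
Installment 4: opening $1,643.65; interest $3.29 → $1,646.94; payment $1,646.94; balance $0.00
Balance reaches $0.00 in installment 4.

4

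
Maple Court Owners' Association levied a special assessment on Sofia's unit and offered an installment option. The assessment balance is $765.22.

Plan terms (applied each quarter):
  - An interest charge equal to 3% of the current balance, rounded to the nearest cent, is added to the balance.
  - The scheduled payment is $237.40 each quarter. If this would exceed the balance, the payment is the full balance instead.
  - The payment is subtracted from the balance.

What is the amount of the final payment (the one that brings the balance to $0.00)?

Quarter 1: opening $765.22; interest $22.96 → $788.18; payment $237.40; balance $550.78
Quarter 2: opening $550.78; interest $16.52 → $567.30; payment $237.40; balance $329.90
Quarter 3: opening $329.90; interest $9.90 → $339.80; payment $237.40; balance $102.40
Quarter 4: opening $102.40; interest $3.07 → $105.47; payment $105.47; balance $0.00

$105.47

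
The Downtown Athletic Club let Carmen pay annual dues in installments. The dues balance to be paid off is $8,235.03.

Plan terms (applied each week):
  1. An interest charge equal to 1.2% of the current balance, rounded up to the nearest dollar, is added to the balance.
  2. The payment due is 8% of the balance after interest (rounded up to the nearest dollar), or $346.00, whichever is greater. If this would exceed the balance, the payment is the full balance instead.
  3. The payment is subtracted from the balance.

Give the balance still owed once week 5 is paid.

$5,761.03

Week 1: opening $8,235.03; interest $99.00 → $8,334.03; payment $667.00; balance $7,667.03
Week 2: opening $7,667.03; interest $93.00 → $7,760.03; payment $621.00; balance $7,139.03
Week 3: opening $7,139.03; interest $86.00 → $7,225.03; payment $579.00; balance $6,646.03
Week 4: opening $6,646.03; interest $80.00 → $6,726.03; payment $539.00; balance $6,187.03
Week 5: opening $6,187.03; interest $75.00 → $6,262.03; payment $501.00; balance $5,761.03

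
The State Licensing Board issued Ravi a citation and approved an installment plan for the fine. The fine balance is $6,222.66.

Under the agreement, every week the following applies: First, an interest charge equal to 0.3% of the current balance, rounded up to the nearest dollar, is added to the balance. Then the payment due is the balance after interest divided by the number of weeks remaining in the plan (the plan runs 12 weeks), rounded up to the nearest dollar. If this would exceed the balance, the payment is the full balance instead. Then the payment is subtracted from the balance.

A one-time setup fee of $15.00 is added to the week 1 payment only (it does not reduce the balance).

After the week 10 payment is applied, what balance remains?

Week 1: $6,222.66 +$19.00 interest = $6,241.66; pay $521.00 (+ $15.00 fee) → $5,720.66
Week 2: $5,720.66 +$18.00 interest = $5,738.66; pay $522.00 → $5,216.66
Week 3: $5,216.66 +$16.00 interest = $5,232.66; pay $524.00 → $4,708.66
Week 4: $4,708.66 +$15.00 interest = $4,723.66; pay $525.00 → $4,198.66
Week 5: $4,198.66 +$13.00 interest = $4,211.66; pay $527.00 → $3,684.66
Week 6: $3,684.66 +$12.00 interest = $3,696.66; pay $529.00 → $3,167.66
Week 7: $3,167.66 +$10.00 interest = $3,177.66; pay $530.00 → $2,647.66
Week 8: $2,647.66 +$8.00 interest = $2,655.66; pay $532.00 → $2,123.66
Week 9: $2,123.66 +$7.00 interest = $2,130.66; pay $533.00 → $1,597.66
Week 10: $1,597.66 +$5.00 interest = $1,602.66; pay $535.00 → $1,067.66

$1,067.66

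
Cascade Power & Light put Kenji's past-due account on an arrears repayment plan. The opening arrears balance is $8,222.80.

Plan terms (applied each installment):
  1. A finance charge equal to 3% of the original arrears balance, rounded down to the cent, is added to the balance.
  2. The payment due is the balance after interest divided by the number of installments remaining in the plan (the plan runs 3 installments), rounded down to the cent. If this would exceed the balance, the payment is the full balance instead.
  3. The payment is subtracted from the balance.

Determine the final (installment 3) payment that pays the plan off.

Installment 1: opening $8,222.80; interest $246.68 → $8,469.48; payment $2,823.16; balance $5,646.32
Installment 2: opening $5,646.32; interest $246.68 → $5,893.00; payment $2,946.50; balance $2,946.50
Installment 3: opening $2,946.50; interest $246.68 → $3,193.18; payment $3,193.18; balance $0.00

$3,193.18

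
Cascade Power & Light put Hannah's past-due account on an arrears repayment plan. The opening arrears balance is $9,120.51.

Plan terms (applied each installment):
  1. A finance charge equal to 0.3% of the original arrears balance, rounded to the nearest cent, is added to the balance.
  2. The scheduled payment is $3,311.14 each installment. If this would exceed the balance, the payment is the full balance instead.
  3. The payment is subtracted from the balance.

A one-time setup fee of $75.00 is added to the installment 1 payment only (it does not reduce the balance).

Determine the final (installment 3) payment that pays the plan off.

Installment 1: opening $9,120.51; interest $27.36 → $9,147.87; payment $3,311.14 (+ $75.00 fee); balance $5,836.73
Installment 2: opening $5,836.73; interest $27.36 → $5,864.09; payment $3,311.14; balance $2,552.95
Installment 3: opening $2,552.95; interest $27.36 → $2,580.31; payment $2,580.31; balance $0.00

$2,580.31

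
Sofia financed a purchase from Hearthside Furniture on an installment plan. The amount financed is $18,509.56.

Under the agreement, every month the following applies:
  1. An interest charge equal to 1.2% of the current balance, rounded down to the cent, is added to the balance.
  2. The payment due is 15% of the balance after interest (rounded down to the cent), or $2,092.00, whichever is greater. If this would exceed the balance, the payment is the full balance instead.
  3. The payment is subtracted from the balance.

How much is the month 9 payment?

# | Opening | Interest | Payment | End bal
1 | $18,509.56 | $222.11 | $2,809.75 | $15,921.92
2 | $15,921.92 | $191.06 | $2,416.94 | $13,696.04
3 | $13,696.04 | $164.35 | $2,092.00 | $11,768.39
4 | $11,768.39 | $141.22 | $2,092.00 | $9,817.61
5 | $9,817.61 | $117.81 | $2,092.00 | $7,843.42
6 | $7,843.42 | $94.12 | $2,092.00 | $5,845.54
7 | $5,845.54 | $70.14 | $2,092.00 | $3,823.68
8 | $3,823.68 | $45.88 | $2,092.00 | $1,777.56
9 | $1,777.56 | $21.33 | $1,798.89 | $0.00

$1,798.89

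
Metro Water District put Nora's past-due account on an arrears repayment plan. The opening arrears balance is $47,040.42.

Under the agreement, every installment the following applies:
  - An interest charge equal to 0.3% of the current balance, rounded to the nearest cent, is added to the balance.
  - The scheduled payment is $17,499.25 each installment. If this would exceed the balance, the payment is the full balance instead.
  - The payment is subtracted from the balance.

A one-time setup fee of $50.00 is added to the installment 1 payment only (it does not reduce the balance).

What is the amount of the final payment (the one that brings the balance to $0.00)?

Installment 1: $47,040.42 +$141.12 interest = $47,181.54; pay $17,499.25 (+ $50.00 fee) → $29,682.29
Installment 2: $29,682.29 +$89.05 interest = $29,771.34; pay $17,499.25 → $12,272.09
Installment 3: $12,272.09 +$36.82 interest = $12,308.91; pay $12,308.91 → $0.00

$12,308.91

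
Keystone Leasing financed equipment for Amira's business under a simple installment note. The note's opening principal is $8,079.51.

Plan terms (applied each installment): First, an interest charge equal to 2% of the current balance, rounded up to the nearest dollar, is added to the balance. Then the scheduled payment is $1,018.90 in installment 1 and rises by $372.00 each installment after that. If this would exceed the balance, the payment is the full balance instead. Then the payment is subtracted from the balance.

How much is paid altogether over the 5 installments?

$8,639.51

# | Opening | Interest | Payment | End bal
1 | $8,079.51 | $162.00 | $1,018.90 | $7,222.61
2 | $7,222.61 | $145.00 | $1,390.90 | $5,976.71
3 | $5,976.71 | $120.00 | $1,762.90 | $4,333.81
4 | $4,333.81 | $87.00 | $2,134.90 | $2,285.91
5 | $2,285.91 | $46.00 | $2,331.91 | $0.00
Total paid: $8,639.51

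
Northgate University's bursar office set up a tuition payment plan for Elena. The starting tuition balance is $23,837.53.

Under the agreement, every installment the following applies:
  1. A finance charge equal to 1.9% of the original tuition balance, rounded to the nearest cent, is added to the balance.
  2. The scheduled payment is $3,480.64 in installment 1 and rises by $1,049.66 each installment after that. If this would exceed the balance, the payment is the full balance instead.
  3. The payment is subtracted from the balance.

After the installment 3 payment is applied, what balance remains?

Installment 1: $23,837.53 +$452.91 interest = $24,290.44; pay $3,480.64 → $20,809.80
Installment 2: $20,809.80 +$452.91 interest = $21,262.71; pay $4,530.30 → $16,732.41
Installment 3: $16,732.41 +$452.91 interest = $17,185.32; pay $5,579.96 → $11,605.36

$11,605.36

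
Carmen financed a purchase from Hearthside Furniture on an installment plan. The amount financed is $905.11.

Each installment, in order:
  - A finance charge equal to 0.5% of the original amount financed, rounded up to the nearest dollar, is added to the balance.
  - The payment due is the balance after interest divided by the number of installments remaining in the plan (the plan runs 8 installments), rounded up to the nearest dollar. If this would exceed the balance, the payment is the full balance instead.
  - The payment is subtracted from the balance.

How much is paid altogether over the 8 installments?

$945.11

Installment 1: opening $905.11; interest $5.00 → $910.11; payment $114.00; balance $796.11
Installment 2: opening $796.11; interest $5.00 → $801.11; payment $115.00; balance $686.11
Installment 3: opening $686.11; interest $5.00 → $691.11; payment $116.00; balance $575.11
Installment 4: opening $575.11; interest $5.00 → $580.11; payment $117.00; balance $463.11
Installment 5: opening $463.11; interest $5.00 → $468.11; payment $118.00; balance $350.11
Installment 6: opening $350.11; interest $5.00 → $355.11; payment $119.00; balance $236.11
Installment 7: opening $236.11; interest $5.00 → $241.11; payment $121.00; balance $120.11
Installment 8: opening $120.11; interest $5.00 → $125.11; payment $125.11; balance $0.00
Total paid: $945.11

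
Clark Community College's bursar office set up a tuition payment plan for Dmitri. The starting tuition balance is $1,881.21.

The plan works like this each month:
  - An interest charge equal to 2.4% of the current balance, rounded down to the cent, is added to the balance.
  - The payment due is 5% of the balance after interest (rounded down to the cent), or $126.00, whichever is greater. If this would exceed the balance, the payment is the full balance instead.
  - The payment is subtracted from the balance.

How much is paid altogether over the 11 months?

# | Opening | Interest | Payment | End bal
1 | $1,881.21 | $45.14 | $126.00 | $1,800.35
2 | $1,800.35 | $43.20 | $126.00 | $1,717.55
3 | $1,717.55 | $41.22 | $126.00 | $1,632.77
4 | $1,632.77 | $39.18 | $126.00 | $1,545.95
5 | $1,545.95 | $37.10 | $126.00 | $1,457.05
6 | $1,457.05 | $34.96 | $126.00 | $1,366.01
7 | $1,366.01 | $32.78 | $126.00 | $1,272.79
8 | $1,272.79 | $30.54 | $126.00 | $1,177.33
9 | $1,177.33 | $28.25 | $126.00 | $1,079.58
10 | $1,079.58 | $25.90 | $126.00 | $979.48
11 | $979.48 | $23.50 | $126.00 | $876.98
Total paid: $1,386.00

$1,386.00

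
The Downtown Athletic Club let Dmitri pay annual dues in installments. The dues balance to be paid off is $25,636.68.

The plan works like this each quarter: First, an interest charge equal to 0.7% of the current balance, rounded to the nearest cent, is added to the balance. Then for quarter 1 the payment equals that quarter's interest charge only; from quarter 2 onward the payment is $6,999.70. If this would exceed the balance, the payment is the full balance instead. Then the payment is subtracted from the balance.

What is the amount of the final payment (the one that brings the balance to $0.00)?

$5,067.63

Quarter 1: $25,636.68 +$179.46 interest = $25,816.14; pay $179.46 → $25,636.68
Quarter 2: $25,636.68 +$179.46 interest = $25,816.14; pay $6,999.70 → $18,816.44
Quarter 3: $18,816.44 +$131.72 interest = $18,948.16; pay $6,999.70 → $11,948.46
Quarter 4: $11,948.46 +$83.64 interest = $12,032.10; pay $6,999.70 → $5,032.40
Quarter 5: $5,032.40 +$35.23 interest = $5,067.63; pay $5,067.63 → $0.00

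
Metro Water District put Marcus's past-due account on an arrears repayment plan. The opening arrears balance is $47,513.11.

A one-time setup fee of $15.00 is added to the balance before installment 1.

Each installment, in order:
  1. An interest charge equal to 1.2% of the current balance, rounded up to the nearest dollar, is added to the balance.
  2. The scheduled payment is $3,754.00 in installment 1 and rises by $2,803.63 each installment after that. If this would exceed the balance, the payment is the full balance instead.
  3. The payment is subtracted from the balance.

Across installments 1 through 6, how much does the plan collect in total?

$49,693.11

Installment 1: opening $47,528.11; interest $571.00 → $48,099.11; payment $3,754.00; balance $44,345.11
Installment 2: opening $44,345.11; interest $533.00 → $44,878.11; payment $6,557.63; balance $38,320.48
Installment 3: opening $38,320.48; interest $460.00 → $38,780.48; payment $9,361.26; balance $29,419.22
Installment 4: opening $29,419.22; interest $354.00 → $29,773.22; payment $12,164.89; balance $17,608.33
Installment 5: opening $17,608.33; interest $212.00 → $17,820.33; payment $14,968.52; balance $2,851.81
Installment 6: opening $2,851.81; interest $35.00 → $2,886.81; payment $2,886.81; balance $0.00
Total paid: $49,693.11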